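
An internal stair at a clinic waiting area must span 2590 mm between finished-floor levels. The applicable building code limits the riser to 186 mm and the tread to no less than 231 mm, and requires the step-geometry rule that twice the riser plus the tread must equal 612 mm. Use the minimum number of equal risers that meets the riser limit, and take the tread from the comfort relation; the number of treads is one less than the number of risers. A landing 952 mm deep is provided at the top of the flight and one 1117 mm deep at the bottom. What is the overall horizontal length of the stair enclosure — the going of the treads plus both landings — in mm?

⌈2590/186⌉ = 14 risers.
Riser R = 2590 / 14 = 185 mm, within the 186 mm limit.
T = 612 − 2·185 = 242 mm, which satisfies the 231 mm minimum.
14 risers give 13 treads; going = 13 × 242 = 3146 mm.
Add landings: 3146 + 952 + 1117 = 5215 mm.

5215 mm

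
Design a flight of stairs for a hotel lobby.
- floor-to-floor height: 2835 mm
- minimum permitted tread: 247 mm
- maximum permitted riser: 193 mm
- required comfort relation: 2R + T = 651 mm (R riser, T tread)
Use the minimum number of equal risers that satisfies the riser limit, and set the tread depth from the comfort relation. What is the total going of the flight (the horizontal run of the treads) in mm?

At most 193 each: 2835/193 = 14.69, giving 15 risers.
Each riser is 2835/15 = 189 mm (≤ 193 mm).
From 2R + T = 651: T = 651 − 378 = 273 mm.
Treads = 15 − 1 = 14; going = 14 × 273 = 3822 mm.

3822 mm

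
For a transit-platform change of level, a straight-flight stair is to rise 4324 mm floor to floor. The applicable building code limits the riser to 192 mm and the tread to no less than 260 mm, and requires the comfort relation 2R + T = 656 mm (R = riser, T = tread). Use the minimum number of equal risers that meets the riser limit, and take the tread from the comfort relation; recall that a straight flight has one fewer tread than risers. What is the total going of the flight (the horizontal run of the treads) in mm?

6160 mm

4324 / 192 = 22.52, so 23 risers are needed.
Each riser is 4324/23 = 188 mm (≤ 192 mm).
Tread T = 656 − 2 × 188 = 280 mm (≥ 260 mm).
Treads = 23 − 1 = 22; going = 22 × 280 = 6160 mm.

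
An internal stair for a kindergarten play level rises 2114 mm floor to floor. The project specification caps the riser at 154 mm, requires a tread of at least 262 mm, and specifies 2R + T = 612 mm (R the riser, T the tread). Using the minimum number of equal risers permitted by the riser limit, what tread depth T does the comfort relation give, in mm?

310 mm

2114 / 154 = 13.73, so 14 risers are needed.
R = 2114 ÷ 14 = 151 mm.
Tread T = 612 − 2 × 151 = 310 mm (≥ 262 mm).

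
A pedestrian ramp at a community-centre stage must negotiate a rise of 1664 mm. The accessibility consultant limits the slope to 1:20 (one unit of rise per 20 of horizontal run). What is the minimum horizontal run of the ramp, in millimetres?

33280 mm

At 1:20 the run is 20 × 1664 = 33280 mm.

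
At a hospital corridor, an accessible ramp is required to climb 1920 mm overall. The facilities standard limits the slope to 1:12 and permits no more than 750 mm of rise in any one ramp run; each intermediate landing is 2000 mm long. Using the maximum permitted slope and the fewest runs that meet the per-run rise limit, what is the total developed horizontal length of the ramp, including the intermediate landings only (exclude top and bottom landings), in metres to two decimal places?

At most 750 each: 1920/750 = 2.56, giving 3 ramp runs. That means 2 intermediate landings.
Ramp run (horizontal) at 1:12: 1920 × 12 = 23040 mm.
2 intermediate landings contribute 2 × 2000 = 4000 mm.
Total developed length = 23040 + 4000 = 27040 mm.
= 27.04 m.

27.04 m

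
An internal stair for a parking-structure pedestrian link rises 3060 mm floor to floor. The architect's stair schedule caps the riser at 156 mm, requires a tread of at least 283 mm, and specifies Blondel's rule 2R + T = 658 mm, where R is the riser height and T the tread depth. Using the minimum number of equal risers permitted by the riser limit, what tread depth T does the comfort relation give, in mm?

352 mm

At most 156 each: 3060/156 = 19.62, giving 20 risers.
Each riser is 3060/20 = 153 mm (≤ 156 mm).
From 2R + T = 658: T = 658 − 306 = 352 mm.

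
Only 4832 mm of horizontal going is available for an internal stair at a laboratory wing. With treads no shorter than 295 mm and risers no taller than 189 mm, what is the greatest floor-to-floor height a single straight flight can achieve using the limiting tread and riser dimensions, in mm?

4832 / 295 = 16.38, so 16 treads fit.
Risers = treads + 1 = 17.
Maximum height = 17 × 189 = 3213 mm.

3213 mm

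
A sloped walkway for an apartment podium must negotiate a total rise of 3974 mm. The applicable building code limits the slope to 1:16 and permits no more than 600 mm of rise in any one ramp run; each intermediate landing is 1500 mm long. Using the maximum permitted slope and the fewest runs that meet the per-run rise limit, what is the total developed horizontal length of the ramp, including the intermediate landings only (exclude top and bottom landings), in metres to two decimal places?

72.58 m

3974 / 600 = 6.62, so 7 ramp runs are needed. That means 6 intermediate landings.
Horizontal run for 3974 mm of rise at 1:16 is 3974 × 16 = 63584 mm.
Intermediate landings: 6 × 1500 = 9000 mm.
Developed length = 63584 + 9000 = 72584 mm.
= 72.58 m.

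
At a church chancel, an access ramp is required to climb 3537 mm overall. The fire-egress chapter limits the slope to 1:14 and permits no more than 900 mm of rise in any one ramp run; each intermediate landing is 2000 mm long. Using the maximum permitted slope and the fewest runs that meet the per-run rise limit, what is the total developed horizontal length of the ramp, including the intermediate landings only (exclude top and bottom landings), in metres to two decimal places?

55.52 m

At most 900 each: 3537/900 = 3.93, giving 4 ramp runs. That means 3 intermediate landings.
Horizontal run for 3537 mm of rise at 1:14 is 3537 × 14 = 49518 mm.
Intermediate landings: 3 × 2000 = 6000 mm.
Total developed length = 49518 + 6000 = 55518 mm.
= 55.52 m.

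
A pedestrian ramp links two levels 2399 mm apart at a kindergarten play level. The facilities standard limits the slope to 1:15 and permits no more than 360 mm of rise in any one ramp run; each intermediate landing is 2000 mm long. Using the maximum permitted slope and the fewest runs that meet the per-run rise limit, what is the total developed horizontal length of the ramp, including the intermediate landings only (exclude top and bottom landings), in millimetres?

2399 / 360 = 6.664 → round up to 7 ramp runs. That means 6 intermediate landings.
Ramp run (horizontal) at 1:15: 2399 × 15 = 35985 mm.
Intermediate landings: 6 × 2000 = 12000 mm.
Total developed length = 35985 + 12000 = 47985 mm.

47985 mm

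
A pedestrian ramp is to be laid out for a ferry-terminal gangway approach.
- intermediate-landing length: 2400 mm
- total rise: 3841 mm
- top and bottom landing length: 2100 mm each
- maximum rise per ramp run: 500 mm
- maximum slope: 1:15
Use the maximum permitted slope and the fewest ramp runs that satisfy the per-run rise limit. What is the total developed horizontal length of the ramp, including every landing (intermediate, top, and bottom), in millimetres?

78615 mm

3841 / 500 = 7.682 → round up to 8 ramp runs. That means 7 intermediate landings.
Horizontal run for 3841 mm of rise at 1:15 is 3841 × 15 = 57615 mm.
Intermediate landings: 7 × 2400 = 16800 mm.
Top and bottom landings: 2 × 2100 = 4200 mm.
Total = 57615 + 16800 + 4200 = 78615 mm.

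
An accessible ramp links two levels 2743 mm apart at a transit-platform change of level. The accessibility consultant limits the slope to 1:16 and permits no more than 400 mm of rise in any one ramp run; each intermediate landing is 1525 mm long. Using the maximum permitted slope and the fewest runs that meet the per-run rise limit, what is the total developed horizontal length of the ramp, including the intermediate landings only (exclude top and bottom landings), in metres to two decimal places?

⌈2743/400⌉ = 7 ramp runs. That means 6 intermediate landings.
Horizontal run for 2743 mm of rise at 1:16 is 2743 × 16 = 43888 mm.
Intermediate landings: 6 × 1525 = 9150 mm.
Total developed length = 43888 + 9150 = 53038 mm.
= 53.04 m.

53.04 m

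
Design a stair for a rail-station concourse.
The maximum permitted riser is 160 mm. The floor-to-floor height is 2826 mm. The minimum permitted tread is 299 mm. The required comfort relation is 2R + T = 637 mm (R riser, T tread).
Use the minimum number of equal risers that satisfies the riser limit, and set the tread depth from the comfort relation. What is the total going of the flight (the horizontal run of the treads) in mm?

⌈2826/160⌉ = 18 risers.
Riser R = 2826 / 18 = 157 mm, within the 160 mm limit.
Tread T = 637 − 2 × 157 = 323 mm (≥ 299 mm).
Going = (18 − 1) × 323 = 5491 mm.

5491 mm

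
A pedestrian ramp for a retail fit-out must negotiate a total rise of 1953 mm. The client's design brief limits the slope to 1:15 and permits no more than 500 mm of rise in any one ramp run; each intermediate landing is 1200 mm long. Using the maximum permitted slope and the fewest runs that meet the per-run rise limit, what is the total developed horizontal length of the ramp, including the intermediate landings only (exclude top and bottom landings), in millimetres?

32895 mm

At most 500 each: 1953/500 = 3.91, giving 4 ramp runs. That means 3 intermediate landings.
Horizontal run for 1953 mm of rise at 1:15 is 1953 × 15 = 29295 mm.
3 intermediate landings contribute 3 × 1200 = 3600 mm.
Total developed length = 29295 + 3600 = 32895 mm.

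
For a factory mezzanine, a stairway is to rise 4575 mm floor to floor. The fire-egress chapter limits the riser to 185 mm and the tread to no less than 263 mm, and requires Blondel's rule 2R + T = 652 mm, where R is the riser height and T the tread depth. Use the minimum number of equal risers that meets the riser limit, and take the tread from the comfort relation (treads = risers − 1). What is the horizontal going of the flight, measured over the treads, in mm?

6864 mm

At most 185 each: 4575/185 = 24.73, giving 25 risers.
Riser R = 4575 / 25 = 183 mm, within the 185 mm limit.
Tread T = 652 − 2 × 183 = 286 mm (≥ 263 mm).
Going = (25 − 1) × 286 = 6864 mm.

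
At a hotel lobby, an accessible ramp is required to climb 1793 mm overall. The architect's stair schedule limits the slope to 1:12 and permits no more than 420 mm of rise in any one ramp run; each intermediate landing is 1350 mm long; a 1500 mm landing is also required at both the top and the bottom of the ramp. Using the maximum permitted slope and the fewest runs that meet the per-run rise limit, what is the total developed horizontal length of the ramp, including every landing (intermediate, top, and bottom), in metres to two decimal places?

29.92 m

At most 420 each: 1793/420 = 4.27, giving 5 ramp runs. That means 4 intermediate landings.
Horizontal run for 1793 mm of rise at 1:12 is 1793 × 12 = 21516 mm.
4 intermediate landings contribute 4 × 1350 = 5400 mm.
Top and bottom landings: 2 × 1500 = 3000 mm.
Total = 21516 + 5400 + 3000 = 29916 mm.
= 29.92 m.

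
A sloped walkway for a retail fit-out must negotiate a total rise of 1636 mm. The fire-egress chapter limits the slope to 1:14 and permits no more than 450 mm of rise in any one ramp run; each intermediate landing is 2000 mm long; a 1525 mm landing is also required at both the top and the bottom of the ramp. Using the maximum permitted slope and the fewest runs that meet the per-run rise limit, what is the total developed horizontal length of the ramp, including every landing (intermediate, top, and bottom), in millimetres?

31954 mm

At most 450 each: 1636/450 = 3.64, giving 4 ramp runs. That means 3 intermediate landings.
Ramp run (horizontal) at 1:14: 1636 × 14 = 22904 mm.
Intermediate landings: 3 × 2000 = 6000 mm.
Top and bottom landings: 2 × 1525 = 3050 mm.
Total = 22904 + 6000 + 3050 = 31954 mm.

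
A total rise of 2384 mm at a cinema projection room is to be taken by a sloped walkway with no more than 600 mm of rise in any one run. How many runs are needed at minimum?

2384 / 600 = 3.97, so 4 ramp runs are needed.

4 runs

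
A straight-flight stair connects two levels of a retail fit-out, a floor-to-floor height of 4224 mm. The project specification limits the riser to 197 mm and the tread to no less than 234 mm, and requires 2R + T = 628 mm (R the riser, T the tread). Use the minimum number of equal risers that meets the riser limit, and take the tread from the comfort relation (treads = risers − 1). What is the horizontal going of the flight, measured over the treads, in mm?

5124 mm

At most 197 each: 4224/197 = 21.44, giving 22 risers.
Each riser is 4224/22 = 192 mm (≤ 197 mm).
Tread T = 628 − 2 × 192 = 244 mm (≥ 234 mm).
Going = (22 − 1) × 244 = 5124 mm.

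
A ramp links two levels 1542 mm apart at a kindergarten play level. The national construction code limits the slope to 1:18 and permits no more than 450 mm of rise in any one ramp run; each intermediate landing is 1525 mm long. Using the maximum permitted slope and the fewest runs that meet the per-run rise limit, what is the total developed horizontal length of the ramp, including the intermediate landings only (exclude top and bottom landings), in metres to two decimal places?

32.33 m

1542 / 450 = 3.43, so 4 ramp runs are needed. That means 3 intermediate landings.
Ramp run (horizontal) at 1:18: 1542 × 18 = 27756 mm.
3 intermediate landings contribute 3 × 1525 = 4575 mm.
Developed length = 27756 + 4575 = 32331 mm.
= 32.33 m.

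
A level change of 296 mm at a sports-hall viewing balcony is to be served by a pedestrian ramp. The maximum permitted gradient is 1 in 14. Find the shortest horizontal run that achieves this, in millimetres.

At 1:14 the run is 14 × 296 = 4144 mm.

4144 mm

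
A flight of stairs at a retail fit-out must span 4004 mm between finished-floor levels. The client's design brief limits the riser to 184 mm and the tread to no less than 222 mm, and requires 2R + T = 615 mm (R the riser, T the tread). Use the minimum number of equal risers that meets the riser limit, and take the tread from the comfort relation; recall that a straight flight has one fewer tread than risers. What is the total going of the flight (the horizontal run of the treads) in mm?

⌈4004/184⌉ = 22 risers.
Riser R = 4004 / 22 = 182 mm, within the 184 mm limit.
From 2R + T = 615: T = 615 − 364 = 251 mm.
Treads = 22 − 1 = 21; going = 21 × 251 = 5271 mm.

5271 mm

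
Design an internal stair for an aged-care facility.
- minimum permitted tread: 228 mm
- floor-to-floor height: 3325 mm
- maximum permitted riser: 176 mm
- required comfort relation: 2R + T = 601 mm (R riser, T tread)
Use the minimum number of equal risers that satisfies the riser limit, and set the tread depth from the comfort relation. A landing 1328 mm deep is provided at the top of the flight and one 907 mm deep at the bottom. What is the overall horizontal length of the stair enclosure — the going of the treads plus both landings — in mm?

6753 mm

3325 / 176 = 18.892 → round up to 19 risers.
R = 3325 ÷ 19 = 175 mm.
T = 601 − 2·175 = 251 mm, which satisfies the 228 mm minimum.
19 risers give 18 treads; going = 18 × 251 = 4518 mm.
Enclosure = 4518 + 1328 + 907 = 6753 mm.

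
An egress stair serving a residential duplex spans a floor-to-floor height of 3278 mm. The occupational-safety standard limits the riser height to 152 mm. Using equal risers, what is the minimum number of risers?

⌈3278/152⌉ = 22 risers.

22 risers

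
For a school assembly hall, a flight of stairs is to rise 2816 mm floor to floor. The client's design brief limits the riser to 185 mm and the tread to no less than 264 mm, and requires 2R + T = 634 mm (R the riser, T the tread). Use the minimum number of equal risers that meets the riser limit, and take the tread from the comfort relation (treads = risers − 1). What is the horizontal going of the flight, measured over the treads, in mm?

2816 / 185 = 15.222 → round up to 16 risers.
Riser R = 2816 / 16 = 176 mm, within the 185 mm limit.
From 2R + T = 634: T = 634 − 352 = 282 mm.
Treads = 16 − 1 = 15; going = 15 × 282 = 4230 mm.

4230 mm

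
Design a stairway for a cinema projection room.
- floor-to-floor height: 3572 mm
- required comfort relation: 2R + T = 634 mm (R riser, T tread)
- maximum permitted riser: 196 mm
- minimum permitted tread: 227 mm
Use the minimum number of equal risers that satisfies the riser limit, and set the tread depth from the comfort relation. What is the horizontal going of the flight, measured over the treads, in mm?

⌈3572/196⌉ = 19 risers.
Riser R = 3572 / 19 = 188 mm, within the 196 mm limit.
From 2R + T = 634: T = 634 − 376 = 258 mm.
Treads = 19 − 1 = 18; going = 18 × 258 = 4644 mm.

4644 mm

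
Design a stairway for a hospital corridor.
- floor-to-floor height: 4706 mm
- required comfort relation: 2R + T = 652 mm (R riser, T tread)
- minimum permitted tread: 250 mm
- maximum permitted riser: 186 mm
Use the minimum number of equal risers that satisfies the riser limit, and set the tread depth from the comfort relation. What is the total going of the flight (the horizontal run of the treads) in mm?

At most 186 each: 4706/186 = 25.30, giving 26 risers.
R = 4706 ÷ 26 = 181 mm.
Tread T = 652 − 2 × 181 = 290 mm (≥ 250 mm).
26 risers give 25 treads; going = 25 × 290 = 7250 mm.

7250 mm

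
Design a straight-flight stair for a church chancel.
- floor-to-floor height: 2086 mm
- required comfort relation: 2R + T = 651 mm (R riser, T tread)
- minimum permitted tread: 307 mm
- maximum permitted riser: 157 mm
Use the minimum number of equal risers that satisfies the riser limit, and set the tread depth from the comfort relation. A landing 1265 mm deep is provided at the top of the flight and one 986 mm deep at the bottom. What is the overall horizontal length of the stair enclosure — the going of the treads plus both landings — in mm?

⌈2086/157⌉ = 14 risers.
R = 2086 ÷ 14 = 149 mm.
Tread T = 651 − 2 × 149 = 353 mm (≥ 307 mm).
Treads = 14 − 1 = 13; going = 13 × 353 = 4589 mm.
Enclosure = 4589 + 1265 + 986 = 6840 mm.

6840 mm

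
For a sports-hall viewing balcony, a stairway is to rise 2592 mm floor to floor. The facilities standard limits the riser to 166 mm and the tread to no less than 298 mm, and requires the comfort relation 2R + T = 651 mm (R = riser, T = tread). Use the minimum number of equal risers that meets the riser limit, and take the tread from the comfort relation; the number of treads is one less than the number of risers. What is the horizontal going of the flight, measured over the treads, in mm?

4905 mm

2592 / 166 = 15.614 → round up to 16 risers.
R = 2592 ÷ 16 = 162 mm.
Tread T = 651 − 2 × 162 = 327 mm (≥ 298 mm).
16 risers give 15 treads; going = 15 × 327 = 4905 mm.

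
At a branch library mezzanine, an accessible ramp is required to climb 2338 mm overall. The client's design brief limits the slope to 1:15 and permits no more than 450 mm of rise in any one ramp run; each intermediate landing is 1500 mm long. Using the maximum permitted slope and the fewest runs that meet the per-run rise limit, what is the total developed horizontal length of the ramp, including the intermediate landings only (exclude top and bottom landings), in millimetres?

⌈2338/450⌉ = 6 ramp runs. That means 5 intermediate landings.
Horizontal run for 2338 mm of rise at 1:15 is 2338 × 15 = 35070 mm.
5 intermediate landings contribute 5 × 1500 = 7500 mm.
Total developed length = 35070 + 7500 = 42570 mm.

42570 mm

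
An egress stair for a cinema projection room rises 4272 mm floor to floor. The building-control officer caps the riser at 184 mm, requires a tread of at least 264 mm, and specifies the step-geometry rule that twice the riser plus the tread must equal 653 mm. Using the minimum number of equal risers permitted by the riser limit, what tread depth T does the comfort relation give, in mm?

4272 / 184 = 23.22, so 24 risers are needed.
Each riser is 4272/24 = 178 mm (≤ 184 mm).
T = 653 − 2·178 = 297 mm, which satisfies the 264 mm minimum.

297 mm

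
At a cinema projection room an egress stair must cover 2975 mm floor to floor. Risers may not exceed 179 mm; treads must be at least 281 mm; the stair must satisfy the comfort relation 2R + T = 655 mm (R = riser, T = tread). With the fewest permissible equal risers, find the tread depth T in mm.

2975 / 179 = 16.62, so 17 risers are needed.
Each riser is 2975/17 = 175 mm (≤ 179 mm).
From 2R + T = 655: T = 655 − 350 = 305 mm.

305 mm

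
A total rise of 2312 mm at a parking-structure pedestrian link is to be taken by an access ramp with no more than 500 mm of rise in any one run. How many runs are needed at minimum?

5 runs

2312 / 500 = 4.624 → round up to 5 ramp runs.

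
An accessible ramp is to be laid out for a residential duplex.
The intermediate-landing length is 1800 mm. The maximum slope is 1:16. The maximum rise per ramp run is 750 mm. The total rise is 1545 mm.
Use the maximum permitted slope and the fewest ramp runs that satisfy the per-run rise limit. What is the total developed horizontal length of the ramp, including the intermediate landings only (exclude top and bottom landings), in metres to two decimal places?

1545 / 750 = 2.060 → round up to 3 ramp runs. That means 2 intermediate landings.
Horizontal run for 1545 mm of rise at 1:16 is 1545 × 16 = 24720 mm.
2 intermediate landings contribute 2 × 1800 = 3600 mm.
Developed length = 24720 + 3600 = 28320 mm.
= 28.32 m.

28.32 m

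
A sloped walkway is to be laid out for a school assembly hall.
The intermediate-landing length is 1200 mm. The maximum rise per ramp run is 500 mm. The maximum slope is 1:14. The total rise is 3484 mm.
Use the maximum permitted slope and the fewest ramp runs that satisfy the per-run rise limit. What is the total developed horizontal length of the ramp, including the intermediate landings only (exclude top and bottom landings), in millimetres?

3484 / 500 = 6.97, so 7 ramp runs are needed. That means 6 intermediate landings.
Ramp run (horizontal) at 1:14: 3484 × 14 = 48776 mm.
Intermediate landings: 6 × 1200 = 7200 mm.
Total developed length = 48776 + 7200 = 55976 mm.

55976 mm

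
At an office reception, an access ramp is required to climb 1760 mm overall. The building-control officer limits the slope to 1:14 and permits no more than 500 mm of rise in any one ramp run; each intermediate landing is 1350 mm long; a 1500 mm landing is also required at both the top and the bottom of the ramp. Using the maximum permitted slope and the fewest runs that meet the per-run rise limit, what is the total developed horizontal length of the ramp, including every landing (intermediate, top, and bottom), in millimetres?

31690 mm

1760 / 500 = 3.520 → round up to 4 ramp runs. That means 3 intermediate landings.
Ramp run (horizontal) at 1:14: 1760 × 14 = 24640 mm.
Intermediate landings: 3 × 1350 = 4050 mm.
Top and bottom landings: 2 × 1500 = 3000 mm.
Total = 24640 + 4050 + 3000 = 31690 mm.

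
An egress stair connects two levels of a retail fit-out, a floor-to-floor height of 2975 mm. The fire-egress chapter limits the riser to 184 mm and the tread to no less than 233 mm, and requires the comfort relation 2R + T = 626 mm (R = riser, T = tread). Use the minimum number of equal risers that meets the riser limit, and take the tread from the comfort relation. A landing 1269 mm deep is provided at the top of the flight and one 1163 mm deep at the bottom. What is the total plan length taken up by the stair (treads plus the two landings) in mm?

⌈2975/184⌉ = 17 risers.
R = 2975 ÷ 17 = 175 mm.
T = 626 − 2·175 = 276 mm, which satisfies the 233 mm minimum.
Going = (17 − 1) × 276 = 4416 mm.
Enclosure = 4416 + 1269 + 1163 = 6848 mm.

6848 mm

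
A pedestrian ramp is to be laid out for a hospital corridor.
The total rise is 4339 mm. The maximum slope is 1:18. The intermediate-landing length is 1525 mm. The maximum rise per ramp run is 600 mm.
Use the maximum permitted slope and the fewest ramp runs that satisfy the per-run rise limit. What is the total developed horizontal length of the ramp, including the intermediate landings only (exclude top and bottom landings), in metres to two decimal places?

88.78 m

4339 / 600 = 7.23, so 8 ramp runs are needed. That means 7 intermediate landings.
Horizontal run for 4339 mm of rise at 1:18 is 4339 × 18 = 78102 mm.
7 intermediate landings contribute 7 × 1525 = 10675 mm.
Developed length = 78102 + 10675 = 88777 mm.
= 88.78 m.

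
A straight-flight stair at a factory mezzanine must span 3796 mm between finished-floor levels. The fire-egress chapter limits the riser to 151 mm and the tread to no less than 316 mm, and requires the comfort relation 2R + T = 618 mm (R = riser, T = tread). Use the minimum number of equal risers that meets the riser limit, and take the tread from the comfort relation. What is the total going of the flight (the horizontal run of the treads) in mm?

⌈3796/151⌉ = 26 risers.
Riser R = 3796 / 26 = 146 mm, within the 151 mm limit.
T = 618 − 2·146 = 326 mm, which satisfies the 316 mm minimum.
Going = (26 − 1) × 326 = 8150 mm.

8150 mm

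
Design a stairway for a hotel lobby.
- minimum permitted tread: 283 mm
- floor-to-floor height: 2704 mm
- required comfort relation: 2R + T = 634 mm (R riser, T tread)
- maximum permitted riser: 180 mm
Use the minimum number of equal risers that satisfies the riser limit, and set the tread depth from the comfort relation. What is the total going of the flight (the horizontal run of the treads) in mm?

⌈2704/180⌉ = 16 risers.
R = 2704 ÷ 16 = 169 mm.
From 2R + T = 634: T = 634 − 338 = 296 mm.
Going = (16 − 1) × 296 = 4440 mm.

4440 mm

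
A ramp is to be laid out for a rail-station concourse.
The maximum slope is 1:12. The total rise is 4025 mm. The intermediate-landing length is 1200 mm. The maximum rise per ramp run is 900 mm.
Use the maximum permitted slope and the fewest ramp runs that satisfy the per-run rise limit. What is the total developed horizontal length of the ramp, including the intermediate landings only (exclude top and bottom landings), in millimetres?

⌈4025/900⌉ = 5 ramp runs. That means 4 intermediate landings.
Horizontal run for 4025 mm of rise at 1:12 is 4025 × 12 = 48300 mm.
4 intermediate landings contribute 4 × 1200 = 4800 mm.
Developed length = 48300 + 4800 = 53100 mm.

53100 mm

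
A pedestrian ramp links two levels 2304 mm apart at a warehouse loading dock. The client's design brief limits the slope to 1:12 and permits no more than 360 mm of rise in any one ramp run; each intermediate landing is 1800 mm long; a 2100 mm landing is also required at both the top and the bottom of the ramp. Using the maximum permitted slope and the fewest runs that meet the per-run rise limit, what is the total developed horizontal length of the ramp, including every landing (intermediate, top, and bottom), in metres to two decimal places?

At most 360 each: 2304/360 = 6.40, giving 7 ramp runs. That means 6 intermediate landings.
Ramp run (horizontal) at 1:12: 2304 × 12 = 27648 mm.
6 intermediate landings contribute 6 × 1800 = 10800 mm.
Top and bottom landings: 2 × 2100 = 4200 mm.
Total = 27648 + 10800 + 4200 = 42648 mm.
= 42.65 m.

42.65 m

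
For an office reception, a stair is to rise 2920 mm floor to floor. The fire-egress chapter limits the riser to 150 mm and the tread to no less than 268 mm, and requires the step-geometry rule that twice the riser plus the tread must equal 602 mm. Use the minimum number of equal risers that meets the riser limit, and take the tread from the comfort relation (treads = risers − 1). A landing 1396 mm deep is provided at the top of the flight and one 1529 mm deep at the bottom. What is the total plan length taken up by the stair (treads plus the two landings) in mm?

2920 / 150 = 19.47, so 20 risers are needed.
R = 2920 ÷ 20 = 146 mm.
T = 602 − 2·146 = 310 mm, which satisfies the 268 mm minimum.
Going = (20 − 1) × 310 = 5890 mm.
Enclosure = 5890 + 1396 + 1529 = 8815 mm.

8815 mm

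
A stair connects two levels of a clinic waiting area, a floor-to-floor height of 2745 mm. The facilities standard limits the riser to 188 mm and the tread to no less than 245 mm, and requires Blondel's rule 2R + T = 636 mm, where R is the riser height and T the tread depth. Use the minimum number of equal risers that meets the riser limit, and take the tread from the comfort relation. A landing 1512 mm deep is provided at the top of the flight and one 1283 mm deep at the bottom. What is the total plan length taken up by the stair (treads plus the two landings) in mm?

2745 / 188 = 14.601 → round up to 15 risers.
R = 2745 ÷ 15 = 183 mm.
From 2R + T = 636: T = 636 − 366 = 270 mm.
15 risers give 14 treads; going = 14 × 270 = 3780 mm.
Enclosure = 3780 + 1512 + 1283 = 6575 mm.

6575 mm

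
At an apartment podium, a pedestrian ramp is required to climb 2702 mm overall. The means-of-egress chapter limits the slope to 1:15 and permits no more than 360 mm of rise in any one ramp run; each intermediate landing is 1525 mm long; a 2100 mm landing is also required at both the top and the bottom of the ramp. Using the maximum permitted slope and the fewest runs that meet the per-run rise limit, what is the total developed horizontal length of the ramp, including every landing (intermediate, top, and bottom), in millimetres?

2702 / 360 = 7.51, so 8 ramp runs are needed. That means 7 intermediate landings.
Horizontal run for 2702 mm of rise at 1:15 is 2702 × 15 = 40530 mm.
7 intermediate landings contribute 7 × 1525 = 10675 mm.
Top and bottom landings: 2 × 2100 = 4200 mm.
Total = 40530 + 10675 + 4200 = 55405 mm.

55405 mm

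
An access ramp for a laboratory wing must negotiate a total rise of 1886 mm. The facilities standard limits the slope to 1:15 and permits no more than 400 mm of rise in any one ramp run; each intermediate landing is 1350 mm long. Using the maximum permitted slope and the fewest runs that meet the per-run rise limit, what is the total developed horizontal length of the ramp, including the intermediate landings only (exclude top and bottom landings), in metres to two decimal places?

At most 400 each: 1886/400 = 4.71, giving 5 ramp runs. That means 4 intermediate landings.
Horizontal run for 1886 mm of rise at 1:15 is 1886 × 15 = 28290 mm.
Intermediate landings: 4 × 1350 = 5400 mm.
Total developed length = 28290 + 5400 = 33690 mm.
= 33.69 m.

33.69 m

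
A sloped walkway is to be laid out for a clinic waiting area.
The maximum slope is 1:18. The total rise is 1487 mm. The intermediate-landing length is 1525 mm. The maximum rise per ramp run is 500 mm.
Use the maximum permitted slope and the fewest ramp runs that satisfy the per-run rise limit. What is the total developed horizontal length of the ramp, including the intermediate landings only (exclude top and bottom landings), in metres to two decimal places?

29.82 m

1487 / 500 = 2.974 → round up to 3 ramp runs. That means 2 intermediate landings.
Ramp run (horizontal) at 1:18: 1487 × 18 = 26766 mm.
Intermediate landings: 2 × 1525 = 3050 mm.
Developed length = 26766 + 3050 = 29816 mm.
= 29.82 m.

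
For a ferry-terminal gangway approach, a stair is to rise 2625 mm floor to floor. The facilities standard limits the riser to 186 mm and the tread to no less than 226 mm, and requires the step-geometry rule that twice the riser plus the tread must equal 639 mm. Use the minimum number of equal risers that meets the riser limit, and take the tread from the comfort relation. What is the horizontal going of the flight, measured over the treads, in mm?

4046 mm

2625 / 186 = 14.11, so 15 risers are needed.
Riser R = 2625 / 15 = 175 mm, within the 186 mm limit.
T = 639 − 2·175 = 289 mm, which satisfies the 226 mm minimum.
Treads = 15 − 1 = 14; going = 14 × 289 = 4046 mm.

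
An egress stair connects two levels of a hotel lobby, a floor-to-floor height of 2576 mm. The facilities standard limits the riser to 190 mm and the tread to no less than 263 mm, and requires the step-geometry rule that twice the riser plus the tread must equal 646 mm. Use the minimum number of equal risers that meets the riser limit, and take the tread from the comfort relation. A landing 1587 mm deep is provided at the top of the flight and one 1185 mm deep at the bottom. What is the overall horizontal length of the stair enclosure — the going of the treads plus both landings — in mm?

6386 mm

⌈2576/190⌉ = 14 risers.
R = 2576 ÷ 14 = 184 mm.
Tread T = 646 − 2 × 184 = 278 mm (≥ 263 mm).
14 risers give 13 treads; going = 13 × 278 = 3614 mm.
Enclosure = 3614 + 1587 + 1185 = 6386 mm.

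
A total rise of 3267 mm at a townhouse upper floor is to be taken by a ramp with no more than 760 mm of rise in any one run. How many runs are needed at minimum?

5 runs

At most 760 each: 3267/760 = 4.30, giving 5 ramp runs.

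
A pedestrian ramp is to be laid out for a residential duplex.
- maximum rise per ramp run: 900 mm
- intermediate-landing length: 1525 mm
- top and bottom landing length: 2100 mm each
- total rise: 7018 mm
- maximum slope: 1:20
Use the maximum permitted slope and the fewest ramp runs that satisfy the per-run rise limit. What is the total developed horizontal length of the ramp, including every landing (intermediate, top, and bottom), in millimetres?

155235 mm

7018 / 900 = 7.80, so 8 ramp runs are needed. That means 7 intermediate landings.
Horizontal run for 7018 mm of rise at 1:20 is 7018 × 20 = 140360 mm.
7 intermediate landings contribute 7 × 1525 = 10675 mm.
Top and bottom landings: 2 × 2100 = 4200 mm.
Total = 140360 + 10675 + 4200 = 155235 mm.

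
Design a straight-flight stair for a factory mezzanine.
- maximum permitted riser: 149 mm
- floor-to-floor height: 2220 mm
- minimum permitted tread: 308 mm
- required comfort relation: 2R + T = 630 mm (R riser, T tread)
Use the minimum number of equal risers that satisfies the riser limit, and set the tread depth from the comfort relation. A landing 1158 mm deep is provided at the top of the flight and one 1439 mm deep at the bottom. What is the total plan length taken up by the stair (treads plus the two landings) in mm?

⌈2220/149⌉ = 15 risers.
Each riser is 2220/15 = 148 mm (≤ 149 mm).
Tread T = 630 − 2 × 148 = 334 mm (≥ 308 mm).
Treads = 15 − 1 = 14; going = 14 × 334 = 4676 mm.
Enclosure = 4676 + 1158 + 1439 = 7273 mm.

7273 mm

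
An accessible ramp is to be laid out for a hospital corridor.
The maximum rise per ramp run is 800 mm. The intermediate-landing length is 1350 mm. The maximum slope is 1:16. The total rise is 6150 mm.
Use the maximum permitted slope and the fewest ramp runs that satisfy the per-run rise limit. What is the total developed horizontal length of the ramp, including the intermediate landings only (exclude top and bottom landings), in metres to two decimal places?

107.85 m

6150 / 800 = 7.688 → round up to 8 ramp runs. That means 7 intermediate landings.
Ramp run (horizontal) at 1:16: 6150 × 16 = 98400 mm.
7 intermediate landings contribute 7 × 1350 = 9450 mm.
Total developed length = 98400 + 9450 = 107850 mm.
= 107.85 m.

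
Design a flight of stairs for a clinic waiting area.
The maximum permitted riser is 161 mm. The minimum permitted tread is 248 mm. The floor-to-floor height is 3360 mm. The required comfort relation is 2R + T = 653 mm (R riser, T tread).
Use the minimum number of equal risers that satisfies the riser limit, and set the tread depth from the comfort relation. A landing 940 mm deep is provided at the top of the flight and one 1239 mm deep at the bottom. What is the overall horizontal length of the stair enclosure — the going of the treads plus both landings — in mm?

8839 mm

3360 / 161 = 20.87, so 21 risers are needed.
Each riser is 3360/21 = 160 mm (≤ 161 mm).
Tread T = 653 − 2 × 160 = 333 mm (≥ 248 mm).
Going = (21 − 1) × 333 = 6660 mm.
Enclosure = 6660 + 940 + 1239 = 8839 mm.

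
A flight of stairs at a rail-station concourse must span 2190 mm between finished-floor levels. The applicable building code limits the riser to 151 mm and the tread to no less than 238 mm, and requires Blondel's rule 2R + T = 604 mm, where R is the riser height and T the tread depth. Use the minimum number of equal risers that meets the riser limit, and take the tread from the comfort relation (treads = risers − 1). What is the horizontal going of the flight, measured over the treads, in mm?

⌈2190/151⌉ = 15 risers.
R = 2190 ÷ 15 = 146 mm.
Tread T = 604 − 2 × 146 = 312 mm (≥ 238 mm).
Going = (15 − 1) × 312 = 4368 mm.

4368 mm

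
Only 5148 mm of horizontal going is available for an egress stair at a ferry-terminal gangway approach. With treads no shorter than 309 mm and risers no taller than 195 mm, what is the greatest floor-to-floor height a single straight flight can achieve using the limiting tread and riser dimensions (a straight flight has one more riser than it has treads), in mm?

5148 / 309 = 16.66, so 16 treads fit.
Risers = treads + 1 = 17.
Maximum height = 17 × 195 = 3315 mm.

3315 mm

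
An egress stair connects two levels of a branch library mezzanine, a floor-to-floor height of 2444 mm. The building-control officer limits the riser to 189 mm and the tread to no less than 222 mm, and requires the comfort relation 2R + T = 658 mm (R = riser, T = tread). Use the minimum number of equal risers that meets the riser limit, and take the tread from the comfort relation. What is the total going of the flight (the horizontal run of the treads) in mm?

2444 / 189 = 12.93, so 13 risers are needed.
R = 2444 ÷ 13 = 188 mm.
T = 658 − 2·188 = 282 mm, which satisfies the 222 mm minimum.
Treads = 13 − 1 = 12; going = 12 × 282 = 3384 mm.

3384 mm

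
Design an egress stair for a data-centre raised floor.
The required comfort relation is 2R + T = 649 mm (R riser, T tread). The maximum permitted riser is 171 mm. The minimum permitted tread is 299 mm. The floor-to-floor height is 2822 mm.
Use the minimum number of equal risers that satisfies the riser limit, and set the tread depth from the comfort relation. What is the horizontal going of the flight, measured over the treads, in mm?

⌈2822/171⌉ = 17 risers.
Each riser is 2822/17 = 166 mm (≤ 171 mm).
T = 649 − 2·166 = 317 mm, which satisfies the 299 mm minimum.
Treads = 17 − 1 = 16; going = 16 × 317 = 5072 mm.

5072 mm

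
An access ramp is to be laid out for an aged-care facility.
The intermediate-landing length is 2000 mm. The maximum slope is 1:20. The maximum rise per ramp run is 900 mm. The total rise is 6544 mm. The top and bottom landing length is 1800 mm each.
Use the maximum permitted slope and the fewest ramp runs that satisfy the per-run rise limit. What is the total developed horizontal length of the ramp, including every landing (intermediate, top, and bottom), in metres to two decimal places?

148.48 m

At most 900 each: 6544/900 = 7.27, giving 8 ramp runs. That means 7 intermediate landings.
Ramp run (horizontal) at 1:20: 6544 × 20 = 130880 mm.
Intermediate landings: 7 × 2000 = 14000 mm.
Top and bottom landings: 2 × 1800 = 3600 mm.
Total = 130880 + 14000 + 3600 = 148480 mm.
= 148.48 m.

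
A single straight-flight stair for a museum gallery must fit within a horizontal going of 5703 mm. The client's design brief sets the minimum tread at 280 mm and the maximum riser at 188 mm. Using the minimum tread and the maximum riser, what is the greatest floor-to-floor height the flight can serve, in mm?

Treads that fit: ⌊5703 / 280⌋ = 20.
Risers = treads + 1 = 21.
Maximum height = 21 × 188 = 3948 mm.

3948 mm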